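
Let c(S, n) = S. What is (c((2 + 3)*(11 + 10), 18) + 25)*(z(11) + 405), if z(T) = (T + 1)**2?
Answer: 71370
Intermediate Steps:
z(T) = (1 + T)**2
(c((2 + 3)*(11 + 10), 18) + 25)*(z(11) + 405) = ((2 + 3)*(11 + 10) + 25)*((1 + 11)**2 + 405) = (5*21 + 25)*(12**2 + 405) = (105 + 25)*(144 + 405) = 130*549 = 71370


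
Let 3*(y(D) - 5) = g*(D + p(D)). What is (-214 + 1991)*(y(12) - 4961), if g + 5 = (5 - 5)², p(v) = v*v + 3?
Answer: -9277717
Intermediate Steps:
p(v) = 3 + v² (p(v) = v² + 3 = 3 + v²)
g = -5 (g = -5 + (5 - 5)² = -5 + 0² = -5 + 0 = -5)
y(D) = -5*D/3 - 5*D²/3 (y(D) = 5 + (-5*(D + (3 + D²)))/3 = 5 + (-5*(3 + D + D²))/3 = 5 + (-15 - 5*D - 5*D²)/3 = 5 + (-5 - 5*D/3 - 5*D²/3) = -5*D/3 - 5*D²/3)
(-214 + 1991)*(y(12) - 4961) = (-214 + 1991)*((5/3)*12*(-1 - 1*12) - 4961) = 1777*((5/3)*12*(-1 - 12) - 4961) = 1777*((5/3)*12*(-13) - 4961) = 1777*(-260 - 4961) = 1777*(-5221) = -9277717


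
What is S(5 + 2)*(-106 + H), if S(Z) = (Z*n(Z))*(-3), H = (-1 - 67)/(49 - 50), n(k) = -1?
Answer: -798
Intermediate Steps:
H = 68 (H = -68/(-1) = -68*(-1) = 68)
S(Z) = 3*Z (S(Z) = (Z*(-1))*(-3) = -Z*(-3) = 3*Z)
S(5 + 2)*(-106 + H) = (3*(5 + 2))*(-106 + 68) = (3*7)*(-38) = 21*(-38) = -798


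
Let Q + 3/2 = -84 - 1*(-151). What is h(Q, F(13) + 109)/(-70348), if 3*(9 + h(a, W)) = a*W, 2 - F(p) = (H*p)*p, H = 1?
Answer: 1913/105522 ≈ 0.018129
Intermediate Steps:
Q = 131/2 (Q = -3/2 + (-84 - 1*(-151)) = -3/2 + (-84 + 151) = -3/2 + 67 = 131/2 ≈ 65.500)
F(p) = 2 - p² (F(p) = 2 - 1*p*p = 2 - p*p = 2 - p²)
h(a, W) = -9 + W*a/3 (h(a, W) = -9 + (a*W)/3 = -9 + (W*a)/3 = -9 + W*a/3)
h(Q, F(13) + 109)/(-70348) = (-9 + (⅓)*((2 - 1*13²) + 109)*(131/2))/(-70348) = (-9 + (⅓)*((2 - 1*169) + 109)*(131/2))*(-1/70348) = (-9 + (⅓)*((2 - 169) + 109)*(131/2))*(-1/70348) = (-9 + (⅓)*(-167 + 109)*(131/2))*(-1/70348) = (-9 + (⅓)*(-58)*(131/2))*(-1/70348) = (-9 - 3799/3)*(-1/70348) = -3826/3*(-1/70348) = 1913/105522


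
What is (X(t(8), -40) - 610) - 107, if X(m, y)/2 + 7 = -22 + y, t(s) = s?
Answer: -855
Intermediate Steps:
X(m, y) = -58 + 2*y (X(m, y) = -14 + 2*(-22 + y) = -14 + (-44 + 2*y) = -58 + 2*y)
(X(t(8), -40) - 610) - 107 = ((-58 + 2*(-40)) - 610) - 107 = ((-58 - 80) - 610) - 107 = (-138 - 610) - 107 = -748 - 107 = -855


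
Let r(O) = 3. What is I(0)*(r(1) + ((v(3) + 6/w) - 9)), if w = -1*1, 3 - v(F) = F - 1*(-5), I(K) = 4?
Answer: -68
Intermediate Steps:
v(F) = -2 - F (v(F) = 3 - (F - 1*(-5)) = 3 - (F + 5) = 3 - (5 + F) = 3 + (-5 - F) = -2 - F)
w = -1
I(0)*(r(1) + ((v(3) + 6/w) - 9)) = 4*(3 + (((-2 - 1*3) + 6/(-1)) - 9)) = 4*(3 + (((-2 - 3) + 6*(-1)) - 9)) = 4*(3 + ((-5 - 6) - 9)) = 4*(3 + (-11 - 9)) = 4*(3 - 20) = 4*(-17) = -68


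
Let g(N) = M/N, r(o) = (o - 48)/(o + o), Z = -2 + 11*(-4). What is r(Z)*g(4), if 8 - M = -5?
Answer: 611/184 ≈ 3.3207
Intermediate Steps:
M = 13 (M = 8 - 1*(-5) = 8 + 5 = 13)
Z = -46 (Z = -2 - 44 = -46)
r(o) = (-48 + o)/(2*o) (r(o) = (-48 + o)/((2*o)) = (-48 + o)*(1/(2*o)) = (-48 + o)/(2*o))
g(N) = 13/N
r(Z)*g(4) = ((1/2)*(-48 - 46)/(-46))*(13/4) = ((1/2)*(-1/46)*(-94))*(13*(1/4)) = (47/46)*(13/4) = 611/184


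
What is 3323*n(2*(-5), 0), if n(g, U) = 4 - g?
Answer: 46522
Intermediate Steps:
3323*n(2*(-5), 0) = 3323*(4 - 2*(-5)) = 3323*(4 - 1*(-10)) = 3323*(4 + 10) = 3323*14 = 46522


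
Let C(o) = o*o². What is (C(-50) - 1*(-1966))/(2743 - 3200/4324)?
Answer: -132999754/2964383 ≈ -44.866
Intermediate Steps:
C(o) = o³
(C(-50) - 1*(-1966))/(2743 - 3200/4324) = ((-50)³ - 1*(-1966))/(2743 - 3200/4324) = (-125000 + 1966)/(2743 - 3200*1/4324) = -123034/(2743 - 800/1081) = -123034/2964383/1081 = -123034*1081/2964383 = -132999754/2964383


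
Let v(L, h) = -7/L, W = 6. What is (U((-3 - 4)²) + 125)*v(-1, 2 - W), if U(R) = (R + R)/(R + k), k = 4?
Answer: 47061/53 ≈ 887.94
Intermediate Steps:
U(R) = 2*R/(4 + R) (U(R) = (R + R)/(R + 4) = (2*R)/(4 + R) = 2*R/(4 + R))
(U((-3 - 4)²) + 125)*v(-1, 2 - W) = (2*(-3 - 4)²/(4 + (-3 - 4)²) + 125)*(-7/(-1)) = (2*(-7)²/(4 + (-7)²) + 125)*(-7*(-1)) = (2*49/(4 + 49) + 125)*7 = (2*49/53 + 125)*7 = (2*49*(1/53) + 125)*7 = (98/53 + 125)*7 = (6723/53)*7 = 47061/53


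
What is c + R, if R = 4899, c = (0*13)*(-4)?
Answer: 4899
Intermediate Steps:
c = 0 (c = 0*(-4) = 0)
c + R = 0 + 4899 = 4899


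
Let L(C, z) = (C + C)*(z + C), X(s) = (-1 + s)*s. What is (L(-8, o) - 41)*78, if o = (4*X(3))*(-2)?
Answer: 66690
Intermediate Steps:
X(s) = s*(-1 + s)
o = -48 (o = (4*(3*(-1 + 3)))*(-2) = (4*(3*2))*(-2) = (4*6)*(-2) = 24*(-2) = -48)
L(C, z) = 2*C*(C + z) (L(C, z) = (2*C)*(C + z) = 2*C*(C + z))
(L(-8, o) - 41)*78 = (2*(-8)*(-8 - 48) - 41)*78 = (2*(-8)*(-56) - 41)*78 = (896 - 41)*78 = 855*78 = 66690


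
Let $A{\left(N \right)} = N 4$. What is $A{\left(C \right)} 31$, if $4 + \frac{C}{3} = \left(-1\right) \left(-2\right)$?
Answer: $-744$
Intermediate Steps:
$C = -6$ ($C = -12 + 3 \left(\left(-1\right) \left(-2\right)\right) = -12 + 3 \cdot 2 = -12 + 6 = -6$)
$A{\left(N \right)} = 4 N$
$A{\left(C \right)} 31 = 4 \left(-6\right) 31 = \left(-24\right) 31 = -744$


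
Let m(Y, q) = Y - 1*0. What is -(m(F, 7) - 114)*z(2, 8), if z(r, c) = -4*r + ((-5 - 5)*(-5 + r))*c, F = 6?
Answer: 25056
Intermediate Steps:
m(Y, q) = Y (m(Y, q) = Y + 0 = Y)
z(r, c) = -4*r + c*(50 - 10*r) (z(r, c) = -4*r + (-10*(-5 + r))*c = -4*r + (50 - 10*r)*c = -4*r + c*(50 - 10*r))
-(m(F, 7) - 114)*z(2, 8) = -(6 - 114)*(-4*2 + 50*8 - 10*8*2) = -(-108)*(-8 + 400 - 160) = -(-108)*232 = -1*(-25056) = 25056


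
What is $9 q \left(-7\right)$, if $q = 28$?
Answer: $-1764$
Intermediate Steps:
$9 q \left(-7\right) = 9 \cdot 28 \left(-7\right) = 252 \left(-7\right) = -1764$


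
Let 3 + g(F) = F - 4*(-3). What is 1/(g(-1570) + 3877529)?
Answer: 1/3875968 ≈ 2.5800e-7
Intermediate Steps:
g(F) = 9 + F (g(F) = -3 + (F - 4*(-3)) = -3 + (F + 12) = -3 + (12 + F) = 9 + F)
1/(g(-1570) + 3877529) = 1/((9 - 1570) + 3877529) = 1/(-1561 + 3877529) = 1/3875968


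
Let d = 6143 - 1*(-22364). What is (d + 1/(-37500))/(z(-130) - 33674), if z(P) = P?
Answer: -1069012499/1267650000 ≈ -0.84330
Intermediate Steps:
d = 28507 (d = 6143 + 22364 = 28507)
(d + 1/(-37500))/(z(-130) - 33674) = (28507 + 1/(-37500))/(-130 - 33674) = (28507 - 1/37500)/(-33804) = (1069012499/37500)*(-1/33804) = -1069012499/1267650000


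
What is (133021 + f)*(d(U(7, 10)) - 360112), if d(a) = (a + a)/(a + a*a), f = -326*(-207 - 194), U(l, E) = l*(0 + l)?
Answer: -2374461227853/25 ≈ -9.4978e+10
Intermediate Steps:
U(l, E) = l**2 (U(l, E) = l*l = l**2)
f = 130726 (f = -326*(-401) = 130726)
d(a) = 2*a/(a + a**2) (d(a) = (2*a)/(a + a**2) = 2*a/(a + a**2))
(133021 + f)*(d(U(7, 10)) - 360112) = (133021 + 130726)*(2/(1 + 7**2) - 360112) = 263747*(2/(1 + 49) - 360112) = 263747*(2/50 - 360112) = 263747*(2*(1/50) - 360112) = 263747*(1/25 - 360112) = 263747*(-9002799/25) = -2374461227853/25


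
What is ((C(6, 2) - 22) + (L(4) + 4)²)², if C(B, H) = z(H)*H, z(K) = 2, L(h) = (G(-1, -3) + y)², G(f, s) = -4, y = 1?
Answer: 22801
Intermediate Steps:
L(h) = 9 (L(h) = (-4 + 1)² = (-3)² = 9)
C(B, H) = 2*H
((C(6, 2) - 22) + (L(4) + 4)²)² = ((2*2 - 22) + (9 + 4)²)² = ((4 - 22) + 13²)² = (-18 + 169)² = 151² = 22801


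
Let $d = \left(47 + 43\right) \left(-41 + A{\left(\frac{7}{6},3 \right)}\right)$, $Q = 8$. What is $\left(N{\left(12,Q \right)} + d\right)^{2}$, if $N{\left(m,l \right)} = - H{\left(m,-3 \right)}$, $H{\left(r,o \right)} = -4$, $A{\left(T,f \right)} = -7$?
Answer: $18627856$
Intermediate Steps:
$N{\left(m,l \right)} = 4$ ($N{\left(m,l \right)} = \left(-1\right) \left(-4\right) = 4$)
$d = -4320$ ($d = \left(47 + 43\right) \left(-41 - 7\right) = 90 \left(-48\right) = -4320$)
$\left(N{\left(12,Q \right)} + d\right)^{2} = \left(4 - 4320\right)^{2} = \left(-4316\right)^{2} = 18627856$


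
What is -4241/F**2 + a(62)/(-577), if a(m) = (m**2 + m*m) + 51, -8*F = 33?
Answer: -165039419/628353 ≈ -262.65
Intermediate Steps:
F = -33/8 (F = -1/8*33 = -33/8 ≈ -4.1250)
a(m) = 51 + 2*m**2 (a(m) = (m**2 + m**2) + 51 = 2*m**2 + 51 = 51 + 2*m**2)
-4241/F**2 + a(62)/(-577) = -4241/((-33/8)**2) + (51 + 2*62**2)/(-577) = -4241/1089/64 + (51 + 2*3844)*(-1/577) = -4241*64/1089 + (51 + 7688)*(-1/577) = -271424/1089 + 7739*(-1/577) = -271424/1089 - 7739/577 = -165039419/628353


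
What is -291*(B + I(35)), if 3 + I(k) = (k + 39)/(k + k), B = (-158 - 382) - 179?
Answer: 7342803/35 ≈ 2.0979e+5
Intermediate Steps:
B = -719 (B = -540 - 179 = -719)
I(k) = -3 + (39 + k)/(2*k) (I(k) = -3 + (k + 39)/(k + k) = -3 + (39 + k)/((2*k)) = -3 + (39 + k)*(1/(2*k)) = -3 + (39 + k)/(2*k))
-291*(B + I(35)) = -291*(-719 + (1/2)*(39 - 5*35)/35) = -291*(-719 + (1/2)*(1/35)*(39 - 175)) = -291*(-719 + (1/2)*(1/35)*(-136)) = -291*(-719 - 68/35) = -291*(-25233/35) = 7342803/35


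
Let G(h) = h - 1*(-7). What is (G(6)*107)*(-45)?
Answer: -62595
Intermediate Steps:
G(h) = 7 + h (G(h) = h + 7 = 7 + h)
(G(6)*107)*(-45) = ((7 + 6)*107)*(-45) = (13*107)*(-45) = 1391*(-45) = -62595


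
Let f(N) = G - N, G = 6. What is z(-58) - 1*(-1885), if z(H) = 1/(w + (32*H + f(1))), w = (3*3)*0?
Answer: 3489134/1851 ≈ 1885.0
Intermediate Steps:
f(N) = 6 - N
w = 0 (w = 9*0 = 0)
z(H) = 1/(5 + 32*H) (z(H) = 1/(0 + (32*H + (6 - 1*1))) = 1/(0 + (32*H + (6 - 1))) = 1/(0 + (32*H + 5)) = 1/(0 + (5 + 32*H)) = 1/(5 + 32*H))
z(-58) - 1*(-1885) = 1/(5 + 32*(-58)) - 1*(-1885) = 1/(5 - 1856) + 1885 = 1/(-1851) + 1885 = -1/1851 + 1885 = 3489134/1851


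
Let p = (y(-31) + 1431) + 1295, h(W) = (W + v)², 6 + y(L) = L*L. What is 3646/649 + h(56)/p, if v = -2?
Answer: 1701490/265441 ≈ 6.4100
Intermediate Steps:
y(L) = -6 + L² (y(L) = -6 + L*L = -6 + L²)
h(W) = (-2 + W)² (h(W) = (W - 2)² = (-2 + W)²)
p = 3681 (p = ((-6 + (-31)²) + 1431) + 1295 = ((-6 + 961) + 1431) + 1295 = (955 + 1431) + 1295 = 2386 + 1295 = 3681)
3646/649 + h(56)/p = 3646/649 + (-2 + 56)²/3681 = 3646*(1/649) + 54²*(1/3681) = 3646/649 + 2916*(1/3681) = 3646/649 + 324/409 = 1701490/265441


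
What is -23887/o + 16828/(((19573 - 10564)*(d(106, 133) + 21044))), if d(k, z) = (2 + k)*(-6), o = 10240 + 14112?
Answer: -156741723779/159807881376 ≈ -0.98081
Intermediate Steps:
o = 24352
d(k, z) = -12 - 6*k
-23887/o + 16828/(((19573 - 10564)*(d(106, 133) + 21044))) = -23887/24352 + 16828/(((19573 - 10564)*((-12 - 6*106) + 21044))) = -23887*1/24352 + 16828/((9009*((-12 - 636) + 21044))) = -23887/24352 + 16828/((9009*(-648 + 21044))) = -23887/24352 + 16828/((9009*20396)) = -23887/24352 + 16828/183747564 = -23887/24352 + 16828*(1/183747564) = -23887/24352 + 601/6562413 = -156741723779/159807881376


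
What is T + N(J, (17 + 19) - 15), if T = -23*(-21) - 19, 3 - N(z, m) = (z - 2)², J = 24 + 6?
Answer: -317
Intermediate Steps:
J = 30
N(z, m) = 3 - (-2 + z)² (N(z, m) = 3 - (z - 2)² = 3 - (-2 + z)²)
T = 464 (T = 483 - 19 = 464)
T + N(J, (17 + 19) - 15) = 464 + (3 - (-2 + 30)²) = 464 + (3 - 1*28²) = 464 + (3 - 1*784) = 464 + (3 - 784) = 464 - 781 = -317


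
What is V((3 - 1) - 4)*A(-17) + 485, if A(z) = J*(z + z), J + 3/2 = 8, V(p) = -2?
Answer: 927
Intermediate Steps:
J = 13/2 (J = -3/2 + 8 = 13/2 ≈ 6.5000)
A(z) = 13*z (A(z) = 13*(z + z)/2 = 13*(2*z)/2 = 13*z)
V((3 - 1) - 4)*A(-17) + 485 = -26*(-17) + 485 = -2*(-221) + 485 = 442 + 485 = 927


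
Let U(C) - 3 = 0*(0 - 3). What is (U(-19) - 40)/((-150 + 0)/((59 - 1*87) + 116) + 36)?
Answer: -1628/1509 ≈ -1.0789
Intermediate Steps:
U(C) = 3 (U(C) = 3 + 0*(0 - 3) = 3 + 0*(-3) = 3 + 0 = 3)
(U(-19) - 40)/((-150 + 0)/((59 - 1*87) + 116) + 36) = (3 - 40)/((-150 + 0)/((59 - 1*87) + 116) + 36) = -37/(-150/((59 - 87) + 116) + 36) = -37/(-150/(-28 + 116) + 36) = -37/(-150/88 + 36) = -37/(-150*1/88 + 36) = -37/(-75/44 + 36) = -37/1509/44 = -37*44/1509 = -1628/1509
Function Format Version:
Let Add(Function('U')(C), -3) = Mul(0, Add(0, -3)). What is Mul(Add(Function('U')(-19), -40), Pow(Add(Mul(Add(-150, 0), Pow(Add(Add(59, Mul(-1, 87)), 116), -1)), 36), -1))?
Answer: Rational(-1628, 1509) ≈ -1.0789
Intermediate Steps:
Function('U')(C) = 3 (Function('U')(C) = Add(3, Mul(0, Add(0, -3))) = Add(3, Mul(0, -3)) = Add(3, 0) = 3)
Mul(Add(Function('U')(-19), -40), Pow(Add(Mul(Add(-150, 0), Pow(Add(Add(59, Mul(-1, 87)), 116), -1)), 36), -1)) = Mul(Add(3, -40), Pow(Add(Mul(Add(-150, 0), Pow(Add(Add(59, Mul(-1, 87)), 116), -1)), 36), -1)) = Mul(-37, Pow(Add(Mul(-150, Pow(Add(Add(59, -87), 116), -1)), 36), -1)) = Mul(-37, Pow(Add(Mul(-150, Pow(Add(-28, 116), -1)), 36), -1)) = Mul(-37, Pow(Add(Mul(-150, Pow(88, -1)), 36), -1)) = Mul(-37, Pow(Add(Mul(-150, Rational(1, 88)), 36), -1)) = Mul(-37, Pow(Add(Rational(-75, 44), 36), -1)) = Mul(-37, Pow(Rational(1509, 44), -1)) = Mul(-37, Rational(44, 1509)) = Rational(-1628, 1509)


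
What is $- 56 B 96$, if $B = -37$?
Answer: $198912$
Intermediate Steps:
$- 56 B 96 = \left(-56\right) \left(-37\right) 96 = 2072 \cdot 96 = 198912$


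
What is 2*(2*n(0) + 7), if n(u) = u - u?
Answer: 14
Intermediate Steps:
n(u) = 0
2*(2*n(0) + 7) = 2*(2*0 + 7) = 2*(0 + 7) = 2*7 = 14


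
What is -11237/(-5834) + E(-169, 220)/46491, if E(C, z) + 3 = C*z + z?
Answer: 102259075/90409498 ≈ 1.1311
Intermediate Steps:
E(C, z) = -3 + z + C*z (E(C, z) = -3 + (C*z + z) = -3 + (z + C*z) = -3 + z + C*z)
-11237/(-5834) + E(-169, 220)/46491 = -11237/(-5834) + (-3 + 220 - 169*220)/46491 = -11237*(-1/5834) + (-3 + 220 - 37180)*(1/46491) = 11237/5834 - 36963*1/46491 = 11237/5834 - 12321/15497 = 102259075/90409498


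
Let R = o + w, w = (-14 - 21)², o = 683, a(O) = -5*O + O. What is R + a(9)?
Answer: 1872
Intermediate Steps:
a(O) = -4*O
w = 1225 (w = (-35)² = 1225)
R = 1908 (R = 683 + 1225 = 1908)
R + a(9) = 1908 - 4*9 = 1908 - 36 = 1872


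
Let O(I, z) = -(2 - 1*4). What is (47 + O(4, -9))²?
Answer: 2401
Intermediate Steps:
O(I, z) = 2 (O(I, z) = -(2 - 4) = -1*(-2) = 2)
(47 + O(4, -9))² = (47 + 2)² = 49² = 2401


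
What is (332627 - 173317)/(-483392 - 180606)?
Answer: -79655/331999 ≈ -0.23993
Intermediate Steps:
(332627 - 173317)/(-483392 - 180606) = 159310/(-663998) = 159310*(-1/663998) = -79655/331999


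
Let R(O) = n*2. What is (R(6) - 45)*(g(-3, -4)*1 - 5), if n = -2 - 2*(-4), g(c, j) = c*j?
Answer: -231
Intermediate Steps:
n = 6 (n = -2 + 8 = 6)
R(O) = 12 (R(O) = 6*2 = 12)
(R(6) - 45)*(g(-3, -4)*1 - 5) = (12 - 45)*(-3*(-4)*1 - 5) = -33*(12*1 - 5) = -33*(12 - 5) = -33*7 = -231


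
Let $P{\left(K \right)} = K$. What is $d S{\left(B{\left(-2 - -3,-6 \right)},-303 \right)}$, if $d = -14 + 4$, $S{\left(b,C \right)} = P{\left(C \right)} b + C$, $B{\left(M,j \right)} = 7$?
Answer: $24240$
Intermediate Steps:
$S{\left(b,C \right)} = C + C b$ ($S{\left(b,C \right)} = C b + C = C + C b$)
$d = -10$
$d S{\left(B{\left(-2 - -3,-6 \right)},-303 \right)} = - 10 \left(- 303 \left(1 + 7\right)\right) = - 10 \left(\left(-303\right) 8\right) = \left(-10\right) \left(-2424\right) = 24240$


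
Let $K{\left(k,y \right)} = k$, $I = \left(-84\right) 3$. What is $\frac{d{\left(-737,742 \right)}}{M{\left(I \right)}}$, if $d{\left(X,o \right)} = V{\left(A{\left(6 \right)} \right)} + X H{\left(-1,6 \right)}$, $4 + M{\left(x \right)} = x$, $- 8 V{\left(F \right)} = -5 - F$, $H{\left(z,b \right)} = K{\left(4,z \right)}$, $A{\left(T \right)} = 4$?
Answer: $\frac{23575}{2048} \approx 11.511$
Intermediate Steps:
$I = -252$
$H{\left(z,b \right)} = 4$
$V{\left(F \right)} = \frac{5}{8} + \frac{F}{8}$ ($V{\left(F \right)} = - \frac{-5 - F}{8} = \frac{5}{8} + \frac{F}{8}$)
$M{\left(x \right)} = -4 + x$
$d{\left(X,o \right)} = \frac{9}{8} + 4 X$ ($d{\left(X,o \right)} = \left(\frac{5}{8} + \frac{1}{8} \cdot 4\right) + X 4 = \left(\frac{5}{8} + \frac{1}{2}\right) + 4 X = \frac{9}{8} + 4 X$)
$\frac{d{\left(-737,742 \right)}}{M{\left(I \right)}} = \frac{\frac{9}{8} + 4 \left(-737\right)}{-4 - 252} = \frac{\frac{9}{8} - 2948}{-256} = \left(- \frac{23575}{8}\right) \left(- \frac{1}{256}\right) = \frac{23575}{2048}$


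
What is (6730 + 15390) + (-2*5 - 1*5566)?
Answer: 16544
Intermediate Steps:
(6730 + 15390) + (-2*5 - 1*5566) = 22120 + (-10 - 5566) = 22120 - 5576 = 16544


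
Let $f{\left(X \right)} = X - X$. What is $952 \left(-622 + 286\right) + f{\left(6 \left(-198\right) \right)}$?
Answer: $-319872$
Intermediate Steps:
$f{\left(X \right)} = 0$
$952 \left(-622 + 286\right) + f{\left(6 \left(-198\right) \right)} = 952 \left(-622 + 286\right) + 0 = 952 \left(-336\right) + 0 = -319872 + 0 = -319872$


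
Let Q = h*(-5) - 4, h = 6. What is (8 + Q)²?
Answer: 676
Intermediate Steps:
Q = -34 (Q = 6*(-5) - 4 = -30 - 4 = -34)
(8 + Q)² = (8 - 34)² = (-26)² = 676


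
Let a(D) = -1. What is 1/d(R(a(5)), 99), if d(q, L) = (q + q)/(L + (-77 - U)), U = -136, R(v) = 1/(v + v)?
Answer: -158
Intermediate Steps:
R(v) = 1/(2*v)
d(q, L) = 2*q/(59 + L) (d(q, L) = (q + q)/(L + (-77 - 1*(-136))) = (2*q)/(L + (-77 + 136)) = (2*q)/(L + 59) = (2*q)/(59 + L) = 2*q/(59 + L))
1/d(R(a(5)), 99) = 1/(2*((1/2)/(-1))/(59 + 99)) = 1/(2*((1/2)*(-1))/158) = 1/(2*(-1/2)*(1/158)) = 1/(-1/158) = -158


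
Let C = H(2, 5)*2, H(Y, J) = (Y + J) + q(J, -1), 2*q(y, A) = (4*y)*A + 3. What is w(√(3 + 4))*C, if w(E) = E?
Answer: -3*√7 ≈ -7.9373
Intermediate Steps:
q(y, A) = 3/2 + 2*A*y (q(y, A) = ((4*y)*A + 3)/2 = (4*A*y + 3)/2 = (3 + 4*A*y)/2 = 3/2 + 2*A*y)
H(Y, J) = 3/2 + Y - J (H(Y, J) = (Y + J) + (3/2 + 2*(-1)*J) = (J + Y) + (3/2 - 2*J) = 3/2 + Y - J)
C = -3 (C = (3/2 + 2 - 1*5)*2 = (3/2 + 2 - 5)*2 = -3/2*2 = -3)
w(√(3 + 4))*C = √(3 + 4)*(-3) = √7*(-3) = -3*√7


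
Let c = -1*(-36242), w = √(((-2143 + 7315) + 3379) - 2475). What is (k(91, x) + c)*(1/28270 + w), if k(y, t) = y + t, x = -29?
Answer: 18152/14135 + 508256*√31 ≈ 2.8299e+6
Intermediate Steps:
k(y, t) = t + y
w = 14*√31 (w = √((5172 + 3379) - 2475) = √(8551 - 2475) = √6076 = 14*√31 ≈ 77.949)
c = 36242
(k(91, x) + c)*(1/28270 + w) = ((-29 + 91) + 36242)*(1/28270 + 14*√31) = (62 + 36242)*(1/28270 + 14*√31) = 36304*(1/28270 + 14*√31) = 18152/14135 + 508256*√31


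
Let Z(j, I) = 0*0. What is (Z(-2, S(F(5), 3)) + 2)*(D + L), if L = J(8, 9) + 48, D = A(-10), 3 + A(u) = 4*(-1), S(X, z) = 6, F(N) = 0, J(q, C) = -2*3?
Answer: 70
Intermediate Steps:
J(q, C) = -6
A(u) = -7 (A(u) = -3 + 4*(-1) = -3 - 4 = -7)
Z(j, I) = 0
D = -7
L = 42 (L = -6 + 48 = 42)
(Z(-2, S(F(5), 3)) + 2)*(D + L) = (0 + 2)*(-7 + 42) = 2*35 = 70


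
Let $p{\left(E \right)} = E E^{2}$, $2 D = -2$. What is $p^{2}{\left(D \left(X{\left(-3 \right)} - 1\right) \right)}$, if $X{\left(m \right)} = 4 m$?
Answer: $4826809$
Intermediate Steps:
$D = -1$ ($D = \frac{1}{2} \left(-2\right) = -1$)
$p{\left(E \right)} = E^{3}$
$p^{2}{\left(D \left(X{\left(-3 \right)} - 1\right) \right)} = \left(\left(- (4 \left(-3\right) - 1)\right)^{3}\right)^{2} = \left(\left(- (-12 - 1)\right)^{3}\right)^{2} = \left(\left(\left(-1\right) \left(-13\right)\right)^{3}\right)^{2} = \left(13^{3}\right)^{2} = 2197^{2} = 4826809$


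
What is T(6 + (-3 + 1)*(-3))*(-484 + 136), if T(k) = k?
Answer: -4176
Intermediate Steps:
T(6 + (-3 + 1)*(-3))*(-484 + 136) = (6 + (-3 + 1)*(-3))*(-484 + 136) = (6 - 2*(-3))*(-348) = (6 + 6)*(-348) = 12*(-348) = -4176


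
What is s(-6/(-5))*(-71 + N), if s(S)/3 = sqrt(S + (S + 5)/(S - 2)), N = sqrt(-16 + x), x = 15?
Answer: 3*I*sqrt(655)*(-71 + I)/10 ≈ -7.6779 - 545.13*I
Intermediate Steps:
N = I (N = sqrt(-16 + 15) = sqrt(-1) = I ≈ 1.0*I)
s(S) = 3*sqrt(S + (5 + S)/(-2 + S)) (s(S) = 3*sqrt(S + (S + 5)/(S - 2)) = 3*sqrt(S + (5 + S)/(-2 + S)))
s(-6/(-5))*(-71 + N) = (3*sqrt((5 + (-6/(-5))**2 - (-6)/(-5))/(-2 - 6/(-5))))*(-71 + I) = (3*sqrt((5 + (-6*(-1/5))**2 - (-6)*(-1)/5)/(-2 - 6*(-1/5))))*(-71 + I) = (3*sqrt((5 + (6/5)**2 - 1*6/5)/(-2 + 6/5)))*(-71 + I) = (3*sqrt((5 + 36/25 - 6/5)/(-4/5)))*(-71 + I) = (3*sqrt(-5/4*131/25))*(-71 + I) = (3*sqrt(-131/20))*(-71 + I) = (3*(I*sqrt(655)/10))*(-71 + I) = (3*I*sqrt(655)/10)*(-71 + I) = 3*I*sqrt(655)*(-71 + I)/10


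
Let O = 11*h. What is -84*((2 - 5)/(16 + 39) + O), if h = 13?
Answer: -660408/55 ≈ -12007.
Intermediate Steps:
O = 143 (O = 11*13 = 143)
-84*((2 - 5)/(16 + 39) + O) = -84*((2 - 5)/(16 + 39) + 143) = -84*(-3/55 + 143) = -84*7862/55 = -660408/55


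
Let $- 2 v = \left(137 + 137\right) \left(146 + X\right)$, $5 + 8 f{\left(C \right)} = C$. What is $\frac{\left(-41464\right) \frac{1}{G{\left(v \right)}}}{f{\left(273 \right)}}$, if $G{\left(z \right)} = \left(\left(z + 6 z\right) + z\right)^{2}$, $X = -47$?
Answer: $- \frac{5183}{49299931692} \approx -1.0513 \cdot 10^{-7}$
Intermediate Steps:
$f{\left(C \right)} = - \frac{5}{8} + \frac{C}{8}$
$v = -13563$ ($v = - \frac{\left(137 + 137\right) \left(146 - 47\right)}{2} = - \frac{274 \cdot 99}{2} = \left(- \frac{1}{2}\right) 27126 = -13563$)
$G{\left(z \right)} = 64 z^{2}$ ($G{\left(z \right)} = \left(7 z + z\right)^{2} = \left(8 z\right)^{2} = 64 z^{2}$)
$\frac{\left(-41464\right) \frac{1}{G{\left(v \right)}}}{f{\left(273 \right)}} = \frac{\left(-41464\right) \frac{1}{64 \left(-13563\right)^{2}}}{- \frac{5}{8} + \frac{1}{8} \cdot 273} = \frac{\left(-41464\right) \frac{1}{64 \cdot 183954969}}{- \frac{5}{8} + \frac{273}{8}} = \frac{\left(-41464\right) \frac{1}{11773118016}}{\frac{67}{2}} = \left(-41464\right) \frac{1}{11773118016} \cdot \frac{2}{67} = \left(- \frac{5183}{1471639752}\right) \frac{2}{67} = - \frac{5183}{49299931692}$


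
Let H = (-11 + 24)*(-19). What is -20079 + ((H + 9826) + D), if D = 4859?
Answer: -5641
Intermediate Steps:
H = -247 (H = 13*(-19) = -247)
-20079 + ((H + 9826) + D) = -20079 + ((-247 + 9826) + 4859) = -20079 + (9579 + 4859) = -20079 + 14438 = -5641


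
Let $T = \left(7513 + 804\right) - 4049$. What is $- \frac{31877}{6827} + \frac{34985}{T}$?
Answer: $\frac{102791559}{29137636} \approx 3.5278$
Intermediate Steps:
$T = 4268$ ($T = 8317 - 4049 = 4268$)
$- \frac{31877}{6827} + \frac{34985}{T} = - \frac{31877}{6827} + \frac{34985}{4268} = \frac{102791559}{29137636}$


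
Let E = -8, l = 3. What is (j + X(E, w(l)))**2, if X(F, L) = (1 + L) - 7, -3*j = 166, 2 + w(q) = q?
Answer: 32761/9 ≈ 3640.1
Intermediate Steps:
w(q) = -2 + q
j = -166/3 (j = -1/3*166 = -166/3 ≈ -55.333)
X(F, L) = -6 + L
(j + X(E, w(l)))**2 = (-166/3 + (-6 + (-2 + 3)))**2 = (-166/3 + (-6 + 1))**2 = (-166/3 - 5)**2 = (-181/3)**2 = 32761/9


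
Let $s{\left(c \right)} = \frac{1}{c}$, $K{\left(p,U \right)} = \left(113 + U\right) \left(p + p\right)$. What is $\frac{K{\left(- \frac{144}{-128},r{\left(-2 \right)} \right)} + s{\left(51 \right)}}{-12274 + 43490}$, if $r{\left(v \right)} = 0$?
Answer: $\frac{51871}{6368064} \approx 0.0081455$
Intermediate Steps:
$K{\left(p,U \right)} = 2 p \left(113 + U\right)$ ($K{\left(p,U \right)} = \left(113 + U\right) 2 p = 2 p \left(113 + U\right)$)
$\frac{K{\left(- \frac{144}{-128},r{\left(-2 \right)} \right)} + s{\left(51 \right)}}{-12274 + 43490} = \frac{2 \left(- \frac{144}{-128}\right) \left(113 + 0\right) + \frac{1}{51}}{-12274 + 43490} = \frac{2 \left(\left(-144\right) \left(- \frac{1}{128}\right)\right) 113 + \frac{1}{51}}{31216} = \left(2 \cdot \frac{9}{8} \cdot 113 + \frac{1}{51}\right) \frac{1}{31216} = \left(\frac{1017}{4} + \frac{1}{51}\right) \frac{1}{31216} = \frac{51871}{204} \cdot \frac{1}{31216} = \frac{51871}{6368064}$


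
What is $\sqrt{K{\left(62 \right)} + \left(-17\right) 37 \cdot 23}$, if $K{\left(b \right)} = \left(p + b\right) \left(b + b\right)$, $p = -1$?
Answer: $3 i \sqrt{767} \approx 83.084 i$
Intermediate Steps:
$K{\left(b \right)} = 2 b \left(-1 + b\right)$ ($K{\left(b \right)} = \left(-1 + b\right) \left(b + b\right) = \left(-1 + b\right) 2 b = 2 b \left(-1 + b\right)$)
$\sqrt{K{\left(62 \right)} + \left(-17\right) 37 \cdot 23} = \sqrt{2 \cdot 62 \left(-1 + 62\right) + \left(-17\right) 37 \cdot 23} = \sqrt{2 \cdot 62 \cdot 61 - 14467} = \sqrt{7564 - 14467} = \sqrt{-6903} = 3 i \sqrt{767}$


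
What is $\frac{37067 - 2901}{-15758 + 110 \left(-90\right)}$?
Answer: $- \frac{17083}{12829} \approx -1.3316$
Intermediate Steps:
$\frac{37067 - 2901}{-15758 + 110 \left(-90\right)} = \frac{34166}{-15758 - 9900} = \frac{34166}{-25658} = 34166 \left(- \frac{1}{25658}\right) = - \frac{17083}{12829}$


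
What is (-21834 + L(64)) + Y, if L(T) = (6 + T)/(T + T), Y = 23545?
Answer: 109539/64 ≈ 1711.5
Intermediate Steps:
L(T) = (6 + T)/(2*T) (L(T) = (6 + T)/((2*T)) = (6 + T)*(1/(2*T)) = (6 + T)/(2*T))
(-21834 + L(64)) + Y = (-21834 + (1/2)*(6 + 64)/64) + 23545 = (-21834 + (1/2)*(1/64)*70) + 23545 = (-21834 + 35/64) + 23545 = -1397341/64 + 23545 = 109539/64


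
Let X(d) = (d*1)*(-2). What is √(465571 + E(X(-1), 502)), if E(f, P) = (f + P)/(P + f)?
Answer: 2*√116393 ≈ 682.33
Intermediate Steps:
X(d) = -2*d (X(d) = d*(-2) = -2*d)
E(f, P) = 1 (E(f, P) = (P + f)/(P + f) = 1)
√(465571 + E(X(-1), 502)) = √(465571 + 1) = √465572 = 2*√116393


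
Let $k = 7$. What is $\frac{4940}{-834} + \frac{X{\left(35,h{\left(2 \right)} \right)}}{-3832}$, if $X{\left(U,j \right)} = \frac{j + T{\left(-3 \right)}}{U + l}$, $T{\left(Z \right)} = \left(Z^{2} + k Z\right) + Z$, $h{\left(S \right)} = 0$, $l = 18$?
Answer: $- \frac{501640865}{84691032} \approx -5.9232$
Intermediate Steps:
$T{\left(Z \right)} = Z^{2} + 8 Z$ ($T{\left(Z \right)} = \left(Z^{2} + 7 Z\right) + Z = Z^{2} + 8 Z$)
$X{\left(U,j \right)} = \frac{-15 + j}{18 + U}$ ($X{\left(U,j \right)} = \frac{j - 3 \left(8 - 3\right)}{U + 18} = \frac{j - 15}{18 + U} = \frac{-15 + j}{18 + U}$)
$\frac{4940}{-834} + \frac{X{\left(35,h{\left(2 \right)} \right)}}{-3832} = \frac{4940}{-834} + \frac{\frac{1}{18 + 35} \left(-15 + 0\right)}{-3832} = 4940 \left(- \frac{1}{834}\right) + \frac{1}{53} \left(-15\right) \left(- \frac{1}{3832}\right) = - \frac{2470}{417} + \frac{1}{53} \left(-15\right) \left(- \frac{1}{3832}\right) = - \frac{2470}{417} - - \frac{15}{203096} = - \frac{2470}{417} + \frac{15}{203096} = - \frac{501640865}{84691032}$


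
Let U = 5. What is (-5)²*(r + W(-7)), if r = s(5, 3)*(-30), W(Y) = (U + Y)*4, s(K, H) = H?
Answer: -2450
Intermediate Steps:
W(Y) = 20 + 4*Y (W(Y) = (5 + Y)*4 = 20 + 4*Y)
r = -90 (r = 3*(-30) = -90)
(-5)²*(r + W(-7)) = (-5)²*(-90 + (20 + 4*(-7))) = 25*(-90 + (20 - 28)) = 25*(-90 - 8) = 25*(-98) = -2450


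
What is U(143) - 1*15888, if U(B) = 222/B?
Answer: -2271762/143 ≈ -15886.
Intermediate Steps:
U(143) - 1*15888 = 222/143 - 1*15888 = 222*(1/143) - 15888 = 222/143 - 15888 = -2271762/143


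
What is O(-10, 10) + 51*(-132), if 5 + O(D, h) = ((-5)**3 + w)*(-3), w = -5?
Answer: -6347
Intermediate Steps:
O(D, h) = 385 (O(D, h) = -5 + ((-5)**3 - 5)*(-3) = -5 + (-125 - 5)*(-3) = -5 - 130*(-3) = -5 + 390 = 385)
O(-10, 10) + 51*(-132) = 385 + 51*(-132) = 385 - 6732 = -6347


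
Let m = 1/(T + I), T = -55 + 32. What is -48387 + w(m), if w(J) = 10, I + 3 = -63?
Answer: -48377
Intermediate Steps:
I = -66 (I = -3 - 63 = -66)
T = -23
m = -1/89 (m = 1/(-23 - 66) = 1/(-89) = -1/89 ≈ -0.011236)
-48387 + w(m) = -48387 + 10 = -48377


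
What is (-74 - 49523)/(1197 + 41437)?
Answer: -49597/42634 ≈ -1.1633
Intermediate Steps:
(-74 - 49523)/(1197 + 41437) = -49597/42634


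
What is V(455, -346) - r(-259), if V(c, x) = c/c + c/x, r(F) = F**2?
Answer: -23210135/346 ≈ -67081.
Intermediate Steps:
V(c, x) = 1 + c/x
V(455, -346) - r(-259) = (455 - 346)/(-346) - 1*(-259)**2 = -1/346*109 - 1*67081 = -109/346 - 67081 = -23210135/346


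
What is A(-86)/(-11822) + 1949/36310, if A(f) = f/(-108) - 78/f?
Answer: 26678888533/498367168020 ≈ 0.053533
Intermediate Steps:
A(f) = -78/f - f/108 (A(f) = f*(-1/108) - 78/f = -f/108 - 78/f = -78/f - f/108)
A(-86)/(-11822) + 1949/36310 = (-78/(-86) - 1/108*(-86))/(-11822) + 1949/36310 = (-78*(-1/86) + 43/54)*(-1/11822) + 1949*(1/36310) = (39/43 + 43/54)*(-1/11822) + 1949/36310 = (3955/2322)*(-1/11822) + 1949/36310 = -3955/27450684 + 1949/36310 = 26678888533/498367168020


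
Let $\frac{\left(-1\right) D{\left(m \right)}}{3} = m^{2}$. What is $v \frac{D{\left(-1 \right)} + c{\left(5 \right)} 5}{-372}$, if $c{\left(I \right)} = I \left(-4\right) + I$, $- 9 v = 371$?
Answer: $- \frac{4823}{558} \approx -8.6434$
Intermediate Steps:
$v = - \frac{371}{9}$ ($v = \left(- \frac{1}{9}\right) 371 = - \frac{371}{9} \approx -41.222$)
$c{\left(I \right)} = - 3 I$ ($c{\left(I \right)} = - 4 I + I = - 3 I$)
$D{\left(m \right)} = - 3 m^{2}$
$v \frac{D{\left(-1 \right)} + c{\left(5 \right)} 5}{-372} = - \frac{371 \frac{- 3 \left(-1\right)^{2} + \left(-3\right) 5 \cdot 5}{-372}}{9} = - \frac{371 \left(\left(-3\right) 1 - 75\right) \left(- \frac{1}{372}\right)}{9} = - \frac{371 \left(-3 - 75\right) \left(- \frac{1}{372}\right)}{9} = - \frac{371 \left(\left(-78\right) \left(- \frac{1}{372}\right)\right)}{9} = \left(- \frac{371}{9}\right) \frac{13}{62} = - \frac{4823}{558}$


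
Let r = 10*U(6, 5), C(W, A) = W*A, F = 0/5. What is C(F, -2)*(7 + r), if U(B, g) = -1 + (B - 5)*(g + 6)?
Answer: 0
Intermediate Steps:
F = 0 (F = 0*(⅕) = 0)
C(W, A) = A*W
U(B, g) = -1 + (-5 + B)*(6 + g)
r = 100 (r = 10*(-31 - 5*5 + 6*6 + 6*5) = 10*(-31 - 25 + 36 + 30) = 10*10 = 100)
C(F, -2)*(7 + r) = (-2*0)*(7 + 100) = 0*107 = 0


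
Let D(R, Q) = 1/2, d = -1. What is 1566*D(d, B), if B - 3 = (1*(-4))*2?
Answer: 783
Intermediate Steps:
B = -5 (B = 3 + (1*(-4))*2 = 3 - 4*2 = 3 - 8 = -5)
D(R, Q) = 1/2
1566*D(d, B) = 1566*(1/2) = 783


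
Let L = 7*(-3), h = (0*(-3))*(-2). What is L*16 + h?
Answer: -336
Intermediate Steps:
h = 0 (h = 0*(-2) = 0)
L = -21
L*16 + h = -21*16 + 0 = -336 + 0 = -336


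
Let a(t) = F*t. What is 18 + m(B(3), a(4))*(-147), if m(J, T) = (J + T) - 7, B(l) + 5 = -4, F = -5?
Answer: 5310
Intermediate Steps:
a(t) = -5*t
B(l) = -9 (B(l) = -5 - 4 = -9)
m(J, T) = -7 + J + T
18 + m(B(3), a(4))*(-147) = 18 + (-7 - 9 - 5*4)*(-147) = 18 + (-7 - 9 - 20)*(-147) = 18 - 36*(-147) = 18 + 5292 = 5310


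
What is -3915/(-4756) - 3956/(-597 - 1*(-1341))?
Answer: -68543/15252 ≈ -4.4940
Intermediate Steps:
-3915/(-4756) - 3956/(-597 - 1*(-1341)) = -3915*(-1/4756) - 3956/(-597 + 1341) = 135/164 - 3956/744 = 135/164 - 3956*1/744 = 135/164 - 989/186 = -68543/15252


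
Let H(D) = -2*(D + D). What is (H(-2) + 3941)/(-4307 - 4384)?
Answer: -3949/8691 ≈ -0.45438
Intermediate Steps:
H(D) = -4*D
(H(-2) + 3941)/(-4307 - 4384) = (-4*(-2) + 3941)/(-4307 - 4384) = (8 + 3941)/(-8691) = 3949*(-1/8691) = -3949/8691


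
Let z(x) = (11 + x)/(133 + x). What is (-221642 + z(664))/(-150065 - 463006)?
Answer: 176647999/488617587 ≈ 0.36153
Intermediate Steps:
z(x) = (11 + x)/(133 + x)
(-221642 + z(664))/(-150065 - 463006) = (-221642 + (11 + 664)/(133 + 664))/(-150065 - 463006) = (-221642 + 675/797)/(-613071) = (-221642 + (1/797)*675)*(-1/613071) = (-221642 + 675/797)*(-1/613071) = -176647999/797*(-1/613071) = 176647999/488617587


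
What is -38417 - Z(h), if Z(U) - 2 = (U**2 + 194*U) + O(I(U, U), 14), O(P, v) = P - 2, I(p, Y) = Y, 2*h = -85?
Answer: -127743/4 ≈ -31936.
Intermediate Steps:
h = -85/2 (h = (1/2)*(-85) = -85/2 ≈ -42.500)
O(P, v) = -2 + P
Z(U) = U**2 + 195*U (Z(U) = 2 + ((U**2 + 194*U) + (-2 + U)) = 2 + (-2 + U**2 + 195*U) = U**2 + 195*U)
-38417 - Z(h) = -38417 - (-85)*(195 - 85/2)/2 = -38417 - (-85)*305/(2*2) = -38417 - 1*(-25925/4) = -38417 + 25925/4 = -127743/4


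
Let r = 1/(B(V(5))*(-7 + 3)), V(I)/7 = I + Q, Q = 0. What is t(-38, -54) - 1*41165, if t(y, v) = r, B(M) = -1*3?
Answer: -493979/12 ≈ -41165.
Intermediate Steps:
V(I) = 7*I (V(I) = 7*(I + 0) = 7*I)
B(M) = -3
r = 1/12 (r = 1/(-3*(-7 + 3)) = 1/(-3*(-4)) = 1/12 ≈ 0.083333)
t(y, v) = 1/12
t(-38, -54) - 1*41165 = 1/12 - 1*41165 = 1/12 - 41165 = -493979/12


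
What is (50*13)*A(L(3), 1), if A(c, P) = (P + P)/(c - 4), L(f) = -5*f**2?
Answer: -1300/49 ≈ -26.531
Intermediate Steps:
A(c, P) = 2*P/(-4 + c) (A(c, P) = (2*P)/(-4 + c) = 2*P/(-4 + c))
(50*13)*A(L(3), 1) = (50*13)*(2*1/(-4 - 5*3**2)) = 650*(2*1/(-4 - 5*9)) = 650*(2*1/(-4 - 45)) = 650*(2*1/(-49)) = 650*(2*1*(-1/49)) = 650*(-2/49) = -1300/49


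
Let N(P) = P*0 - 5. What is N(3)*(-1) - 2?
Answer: 3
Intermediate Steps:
N(P) = -5 (N(P) = 0 - 5 = -5)
N(3)*(-1) - 2 = -5*(-1) - 2 = 5 - 2 = 3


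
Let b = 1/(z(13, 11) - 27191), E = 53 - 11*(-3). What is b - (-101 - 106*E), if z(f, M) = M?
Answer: 250518059/27180 ≈ 9217.0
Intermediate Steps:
E = 86 (E = 53 - 1*(-33) = 53 + 33 = 86)
b = -1/27180 (b = 1/(11 - 27191) = 1/(-27180) = -1/27180 ≈ -3.6792e-5)
b - (-101 - 106*E) = -1/27180 - (-101 - 106*86) = -1/27180 - (-101 - 9116) = -1/27180 - 1*(-9217) = -1/27180 + 9217 = 250518059/27180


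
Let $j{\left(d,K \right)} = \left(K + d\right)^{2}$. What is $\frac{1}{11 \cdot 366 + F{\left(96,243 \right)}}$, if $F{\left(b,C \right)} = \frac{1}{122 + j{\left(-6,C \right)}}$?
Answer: $\frac{56291}{226627567} \approx 0.00024839$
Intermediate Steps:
$F{\left(b,C \right)} = \frac{1}{122 + \left(-6 + C\right)^{2}}$ ($F{\left(b,C \right)} = \frac{1}{122 + \left(C - 6\right)^{2}} = \frac{1}{122 + \left(-6 + C\right)^{2}}$)
$\frac{1}{11 \cdot 366 + F{\left(96,243 \right)}} = \frac{1}{11 \cdot 366 + \frac{1}{122 + \left(-6 + 243\right)^{2}}} = \frac{1}{4026 + \frac{1}{122 + 237^{2}}} = \frac{1}{4026 + \frac{1}{122 + 56169}} = \frac{1}{4026 + \frac{1}{56291}} = \frac{1}{\frac{226627567}{56291}} = \frac{56291}{226627567}$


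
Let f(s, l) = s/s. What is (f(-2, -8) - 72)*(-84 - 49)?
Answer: 9443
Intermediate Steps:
f(s, l) = 1
(f(-2, -8) - 72)*(-84 - 49) = (1 - 72)*(-84 - 49) = -71*(-133) = 9443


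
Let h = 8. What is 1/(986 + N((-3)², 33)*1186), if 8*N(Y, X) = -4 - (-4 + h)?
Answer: -1/200 ≈ -0.0050000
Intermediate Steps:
N(Y, X) = -1 (N(Y, X) = (-4 - (-4 + 8))/8 = (-4 - 1*4)/8 = (-4 - 4)/8 = (⅛)*(-8) = -1)
1/(986 + N((-3)², 33)*1186) = 1/(986 - 1*1186) = 1/(986 - 1186) = 1/(-200) = -1/200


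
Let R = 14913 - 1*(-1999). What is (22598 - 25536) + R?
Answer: 13974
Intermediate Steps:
R = 16912 (R = 14913 + 1999 = 16912)
(22598 - 25536) + R = (22598 - 25536) + 16912 = -2938 + 16912 = 13974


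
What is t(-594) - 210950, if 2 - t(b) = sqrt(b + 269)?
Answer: -210948 - 5*I*sqrt(13) ≈ -2.1095e+5 - 18.028*I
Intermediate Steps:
t(b) = 2 - sqrt(269 + b) (t(b) = 2 - sqrt(b + 269) = 2 - sqrt(269 + b))
t(-594) - 210950 = (2 - sqrt(269 - 594)) - 210950 = (2 - sqrt(-325)) - 210950 = (2 - 5*I*sqrt(13)) - 210950 = -210948 - 5*I*sqrt(13)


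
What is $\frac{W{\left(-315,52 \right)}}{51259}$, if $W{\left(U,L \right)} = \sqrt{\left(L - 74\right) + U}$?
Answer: $\frac{i \sqrt{337}}{51259} \approx 0.00035813 i$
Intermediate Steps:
$W{\left(U,L \right)} = \sqrt{-74 + L + U}$ ($W{\left(U,L \right)} = \sqrt{\left(L - 74\right) + U} = \sqrt{\left(-74 + L\right) + U} = \sqrt{-74 + L + U}$)
$\frac{W{\left(-315,52 \right)}}{51259} = \frac{\sqrt{-74 + 52 - 315}}{51259} = \sqrt{-337} \cdot \frac{1}{51259} = i \sqrt{337} \cdot \frac{1}{51259} = \frac{i \sqrt{337}}{51259}$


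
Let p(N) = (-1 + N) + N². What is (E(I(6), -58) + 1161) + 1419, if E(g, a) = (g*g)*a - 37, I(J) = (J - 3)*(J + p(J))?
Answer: -1150555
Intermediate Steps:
p(N) = -1 + N + N²
I(J) = (-3 + J)*(-1 + J² + 2*J) (I(J) = (J - 3)*(J + (-1 + J + J²)) = (-3 + J)*(-1 + J² + 2*J))
E(g, a) = -37 + a*g² (E(g, a) = g²*a - 37 = a*g² - 37 = -37 + a*g²)
(E(I(6), -58) + 1161) + 1419 = ((-37 - 58*(3 + 6³ - 1*6² - 7*6)²) + 1161) + 1419 = ((-37 - 58*(3 + 216 - 1*36 - 42)²) + 1161) + 1419 = ((-37 - 58*(3 + 216 - 36 - 42)²) + 1161) + 1419 = ((-37 - 58*141²) + 1161) + 1419 = ((-37 - 58*19881) + 1161) + 1419 = ((-37 - 1153098) + 1161) + 1419 = (-1153135 + 1161) + 1419 = -1151974 + 1419 = -1150555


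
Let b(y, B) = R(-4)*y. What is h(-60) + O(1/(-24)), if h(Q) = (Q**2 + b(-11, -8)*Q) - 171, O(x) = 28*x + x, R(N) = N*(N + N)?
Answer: 589147/24 ≈ 24548.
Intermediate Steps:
R(N) = 2*N**2 (R(N) = N*(2*N) = 2*N**2)
b(y, B) = 32*y (b(y, B) = (2*(-4)**2)*y = (2*16)*y = 32*y)
O(x) = 29*x
h(Q) = -171 + Q**2 - 352*Q (h(Q) = (Q**2 + (32*(-11))*Q) - 171 = (Q**2 - 352*Q) - 171 = -171 + Q**2 - 352*Q)
h(-60) + O(1/(-24)) = (-171 + (-60)**2 - 352*(-60)) + 29/(-24) = (-171 + 3600 + 21120) + 29*(-1/24) = 24549 - 29/24 = 589147/24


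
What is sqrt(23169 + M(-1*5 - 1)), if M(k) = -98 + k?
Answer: sqrt(23065) ≈ 151.87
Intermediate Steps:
sqrt(23169 + M(-1*5 - 1)) = sqrt(23169 + (-98 + (-1*5 - 1))) = sqrt(23169 + (-98 + (-5 - 1))) = sqrt(23169 + (-98 - 6)) = sqrt(23169 - 104) = sqrt(23065)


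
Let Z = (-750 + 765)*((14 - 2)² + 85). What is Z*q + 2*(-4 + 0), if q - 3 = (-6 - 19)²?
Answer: 2157172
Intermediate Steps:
q = 628 (q = 3 + (-6 - 19)² = 3 + (-25)² = 3 + 625 = 628)
Z = 3435 (Z = 15*(12² + 85) = 15*(144 + 85) = 15*229 = 3435)
Z*q + 2*(-4 + 0) = 3435*628 + 2*(-4 + 0) = 2157180 + 2*(-4) = 2157180 - 8 = 2157172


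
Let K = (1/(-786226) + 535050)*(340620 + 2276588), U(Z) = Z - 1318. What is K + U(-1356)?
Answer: 550490733221572434/393113 ≈ 1.4003e+12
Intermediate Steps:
U(Z) = -1318 + Z
K = 550490734272756596/393113 (K = (-1/786226 + 535050)*2617208 = (420670221299/786226)*2617208 = 550490734272756596/393113 ≈ 1.4003e+12)
K + U(-1356) = 550490734272756596/393113 + (-1318 - 1356) = 550490734272756596/393113 - 2674 = 550490733221572434/393113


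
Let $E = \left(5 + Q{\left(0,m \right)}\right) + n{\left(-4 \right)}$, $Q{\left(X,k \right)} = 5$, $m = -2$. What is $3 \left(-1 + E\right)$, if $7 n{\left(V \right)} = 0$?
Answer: $27$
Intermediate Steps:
$n{\left(V \right)} = 0$ ($n{\left(V \right)} = \frac{1}{7} \cdot 0 = 0$)
$E = 10$ ($E = \left(5 + 5\right) + 0 = 10 + 0 = 10$)
$3 \left(-1 + E\right) = 3 \left(-1 + 10\right) = 3 \cdot 9 = 27$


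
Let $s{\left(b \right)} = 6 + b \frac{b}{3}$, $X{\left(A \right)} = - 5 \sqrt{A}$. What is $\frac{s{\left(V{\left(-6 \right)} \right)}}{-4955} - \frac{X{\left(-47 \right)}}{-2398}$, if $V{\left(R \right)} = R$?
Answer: $- \frac{18}{4955} - \frac{5 i \sqrt{47}}{2398} \approx -0.0036327 - 0.014295 i$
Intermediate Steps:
$s{\left(b \right)} = 6 + \frac{b^{2}}{3}$ ($s{\left(b \right)} = 6 + b b \frac{1}{3} = 6 + b \frac{b}{3} = 6 + \frac{b^{2}}{3}$)
$\frac{s{\left(V{\left(-6 \right)} \right)}}{-4955} - \frac{X{\left(-47 \right)}}{-2398} = \frac{6 + \frac{\left(-6\right)^{2}}{3}}{-4955} - \frac{\left(-5\right) \sqrt{-47}}{-2398} = \left(6 + \frac{1}{3} \cdot 36\right) \left(- \frac{1}{4955}\right) - - 5 i \sqrt{47} \left(- \frac{1}{2398}\right) = \left(6 + 12\right) \left(- \frac{1}{4955}\right) - - 5 i \sqrt{47} \left(- \frac{1}{2398}\right) = 18 \left(- \frac{1}{4955}\right) - \frac{5 i \sqrt{47}}{2398} = - \frac{18}{4955} - \frac{5 i \sqrt{47}}{2398}$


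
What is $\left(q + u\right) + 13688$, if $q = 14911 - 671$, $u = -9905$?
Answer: $18023$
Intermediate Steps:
$q = 14240$
$\left(q + u\right) + 13688 = \left(14240 - 9905\right) + 13688 = 4335 + 13688 = 18023$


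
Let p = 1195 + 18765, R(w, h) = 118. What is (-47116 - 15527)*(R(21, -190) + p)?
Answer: -1257746154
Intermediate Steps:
p = 19960
(-47116 - 15527)*(R(21, -190) + p) = (-47116 - 15527)*(118 + 19960) = -62643*20078 = -1257746154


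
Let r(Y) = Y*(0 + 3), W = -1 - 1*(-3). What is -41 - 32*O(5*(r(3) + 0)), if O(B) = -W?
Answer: 23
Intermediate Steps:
W = 2 (W = -1 + 3 = 2)
r(Y) = 3*Y (r(Y) = Y*3 = 3*Y)
O(B) = -2 (O(B) = -1*2 = -2)
-41 - 32*O(5*(r(3) + 0)) = -41 - 32*(-2) = -41 + 64 = 23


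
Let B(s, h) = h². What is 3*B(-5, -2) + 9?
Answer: 21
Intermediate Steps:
3*B(-5, -2) + 9 = 3*(-2)² + 9 = 3*4 + 9 = 12 + 9 = 21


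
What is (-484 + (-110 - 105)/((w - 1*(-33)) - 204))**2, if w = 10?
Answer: 6038688681/25921 ≈ 2.3297e+5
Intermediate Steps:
(-484 + (-110 - 105)/((w - 1*(-33)) - 204))**2 = (-484 + (-110 - 105)/((10 - 1*(-33)) - 204))**2 = (-484 - 215/((10 + 33) - 204))**2 = (-484 - 215/(43 - 204))**2 = (-484 - 215/(-161))**2 = (-484 - 215*(-1/161))**2 = (-484 + 215/161)**2 = (-77709/161)**2 = 6038688681/25921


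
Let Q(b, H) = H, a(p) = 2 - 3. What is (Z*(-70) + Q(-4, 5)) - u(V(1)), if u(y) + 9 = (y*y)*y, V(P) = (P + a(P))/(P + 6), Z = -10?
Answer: 714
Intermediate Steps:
a(p) = -1
V(P) = (-1 + P)/(6 + P) (V(P) = (P - 1)/(P + 6) = (-1 + P)/(6 + P))
u(y) = -9 + y**3 (u(y) = -9 + (y*y)*y = -9 + y**2*y = -9 + y**3)
(Z*(-70) + Q(-4, 5)) - u(V(1)) = (-10*(-70) + 5) - (-9 + ((-1 + 1)/(6 + 1))**3) = (700 + 5) - (-9 + (0/7)**3) = 705 - (-9 + ((1/7)*0)**3) = 705 - (-9 + 0**3) = 705 - (-9 + 0) = 705 - 1*(-9) = 705 + 9 = 714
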